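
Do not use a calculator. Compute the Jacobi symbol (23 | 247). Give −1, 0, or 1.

Reciprocity: 23 ≡ 3 and 247 ≡ 3 (mod 4), so (23/247) = −(247/23).
Reduce top mod 23: now compute (17/23).
Reciprocity: 17 ≡ 1 and 23 ≡ 3 (mod 4), so (17/23) = +(23/17).
Reduce top mod 17: now compute (6/17).
Pull out 2: since 17 ≡ 1 (mod 8), (2/17) = +1.
Reciprocity: 3 ≡ 3 and 17 ≡ 1 (mod 4), so (3/17) = +(17/3).
Reduce top mod 3: now compute (2/3).
Pull out 2: since 3 ≡ 3 (mod 8), (2/3) = -1.
Reached (1/3) = 1. Collecting the sign flips along the way, the symbol is +1.

1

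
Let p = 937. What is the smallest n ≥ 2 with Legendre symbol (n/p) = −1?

(2/937) = +1, so 2 is a residue.
(3/937) = +1, so 3 is a residue.
(4/937) = +1, so 4 is a residue.
(5/937) = −1, so 5 is the smallest positive non-residue mod 937.

5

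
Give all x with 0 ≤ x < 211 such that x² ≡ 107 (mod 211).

23, 188

Since 211 ≡ 3 (mod 4), a square root of 107 is 107^((211+1)/4) = 107^53 mod 211.
Repeated squaring: 107^2≡55, 107^4≡71, 107^8≡188, 107^16≡107, 107^32≡55 (mod 211).
107^53 = 107^(32+16+4+1) ≡ 188 (mod 211).
Check: 188² = 35344 ≡ 107 (mod 211). The two roots are 23 and 188.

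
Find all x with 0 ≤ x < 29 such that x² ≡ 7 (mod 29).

6, 23

29 ≡ 1 (mod 4), so we find a root by search.
Trying successive values, 6² = 36 ≡ 7 (mod 29). The other root is 29 − 6 = 23.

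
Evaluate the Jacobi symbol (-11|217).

First reduce: -11 ≡ 206 (mod 217).
Pull out 2: since 217 ≡ 1 (mod 8), (2/217) = +1.
Reciprocity: 103 ≡ 3 and 217 ≡ 1 (mod 4), so (103/217) = +(217/103).
Reduce top mod 103: now compute (11/103).
Reciprocity: 11 ≡ 3 and 103 ≡ 3 (mod 4), so (11/103) = −(103/11).
Reduce top mod 11: now compute (4/11).
Pull out 2^2: since 11 ≡ 3 (mod 8), (2/11) = -1, so (2/11)^2 = +1.
Reached (1/11) = 1. Collecting the sign flips along the way, the symbol is -1.

-1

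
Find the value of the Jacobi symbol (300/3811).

-1

Pull out 2^2: since 3811 ≡ 3 (mod 8), (2/3811) = -1, so (2/3811)^2 = +1.
Reciprocity: 75 ≡ 3 and 3811 ≡ 3 (mod 4), so (75/3811) = −(3811/75).
Reduce top mod 75: now compute (61/75).
Reciprocity: 61 ≡ 1 and 75 ≡ 3 (mod 4), so (61/75) = +(75/61).
Reduce top mod 61: now compute (14/61).
Pull out 2: since 61 ≡ 5 (mod 8), (2/61) = -1.
Reciprocity: 7 ≡ 3 and 61 ≡ 1 (mod 4), so (7/61) = +(61/7).
Reduce top mod 7: now compute (5/7).
Reciprocity: 5 ≡ 1 and 7 ≡ 3 (mod 4), so (5/7) = +(7/5).
Reduce top mod 5: now compute (2/5).
Pull out 2: since 5 ≡ 5 (mod 8), (2/5) = -1.
Reached (1/5) = 1. Collecting the sign flips along the way, the symbol is -1.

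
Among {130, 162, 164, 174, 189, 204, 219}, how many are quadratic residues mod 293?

(130/293) = -1 → non-residue.
(162/293) = -1 → non-residue.
(164/293) = -1 → non-residue.
(174/293) = -1 → non-residue.
(189/293) = +1 → QR.
(204/293) = -1 → non-residue.
(219/293) = -1 → non-residue.
Total quadratic residues among the 7: 1.

1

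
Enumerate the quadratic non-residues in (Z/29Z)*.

2,3,8,10,11,12,14,15,17,18,19,21,26,27

Square k = 1,…,14 (k and 29−k give the same square):
1²=1, 2²=4, 3²=9, 4²=16, 5²=25, 6²≡7, 7²≡20, 8²≡6, 9²≡23, 10²≡13, 11²≡5, 12²≡28, 13²≡24, 14²≡22 (mod 29).
The residues are {1, 4, 5, 6, 7, 9, 13, 16, 20, 22, 23, 24, 25, 28}; the non-residues are the remaining 14 nonzero classes.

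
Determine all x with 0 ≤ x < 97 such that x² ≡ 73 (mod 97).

97 ≡ 1 (mod 4), so we find a root by search.
Trying successive values, 48² = 2304 ≡ 73 (mod 97). The other root is 97 − 48 = 49.

48, 49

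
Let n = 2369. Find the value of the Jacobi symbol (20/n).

Pull out 2^2: since 2369 ≡ 1 (mod 8), (2/2369) = +1, so (2/2369)^2 = +1.
Reciprocity: 5 ≡ 1 and 2369 ≡ 1 (mod 4), so (5/2369) = +(2369/5).
Reduce top mod 5: now compute (4/5).
Pull out 2^2: since 5 ≡ 5 (mod 8), (2/5) = -1, so (2/5)^2 = +1.
Reached (1/5) = 1. Collecting the sign flips along the way, the symbol is +1.

1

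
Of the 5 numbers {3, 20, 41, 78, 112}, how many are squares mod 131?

(3/131) = +1 → QR.
(20/131) = +1 → QR.
(41/131) = +1 → QR.
(78/131) = -1 → non-residue.
(112/131) = +1 → QR.
Total quadratic residues among the 5: 4.

4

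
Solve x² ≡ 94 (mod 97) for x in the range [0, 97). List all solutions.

26, 71

97 ≡ 1 (mod 4), so we find a root by search.
Trying successive values, 26² = 676 ≡ 94 (mod 97). The other root is 97 − 26 = 71.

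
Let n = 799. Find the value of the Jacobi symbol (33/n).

-1

Reciprocity: 33 ≡ 1 and 799 ≡ 3 (mod 4), so (33/799) = +(799/33).
Reduce top mod 33: now compute (7/33).
Reciprocity: 7 ≡ 3 and 33 ≡ 1 (mod 4), so (7/33) = +(33/7).
Reduce top mod 7: now compute (5/7).
Reciprocity: 5 ≡ 1 and 7 ≡ 3 (mod 4), so (5/7) = +(7/5).
Reduce top mod 5: now compute (2/5).
Pull out 2: since 5 ≡ 5 (mod 8), (2/5) = -1.
Reached (1/5) = 1. Collecting the sign flips along the way, the symbol is -1.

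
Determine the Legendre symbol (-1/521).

Euler's criterion: (-1/521) ≡ 520^260 (mod 521).
520^2 ≡ 1 (mod 521)
520^4 ≡ 1 (mod 521)
520^8 ≡ 1 (mod 521)
520^16 ≡ 1 (mod 521)
520^32 ≡ 1 (mod 521)
520^64 ≡ 1 (mod 521)
520^128 ≡ 1 (mod 521)
520^256 ≡ 1 (mod 521)
520^260 = 520^(256+4) ≡ 1 (mod 521).
Result is 1, so (-1/521) = 1.

1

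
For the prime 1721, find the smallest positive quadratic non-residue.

(2/1721) = +1, so 2 is a residue.
(3/1721) = −1, so 3 is the smallest positive non-residue mod 1721.

3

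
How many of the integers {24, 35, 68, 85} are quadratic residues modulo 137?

1

(24/137) = -1 → non-residue.
(35/137) = -1 → non-residue.
(68/137) = +1 → QR.
(85/137) = -1 → non-residue.
Total quadratic residues among the 4: 1.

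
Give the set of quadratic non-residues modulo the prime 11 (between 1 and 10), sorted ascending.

2 6 7 8 10

Square k = 1,…,5 (k and 11−k give the same square):
1²=1, 2²=4, 3²=9, 4²≡5, 5²≡3 (mod 11).
The residues are {1, 3, 4, 5, 9}; the non-residues are the remaining 5 nonzero classes.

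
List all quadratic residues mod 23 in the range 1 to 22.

Square k = 1,…,11 (k and 23−k give the same square):
1²=1, 2²=4, 3²=9, 4²=16, 5²≡2, 6²≡13, 7²≡3, 8²≡18, 9²≡12, 10²≡8, 11²≡6 (mod 23).
So the quadratic residues mod 23 are {1, 2, 3, 4, 6, 8, 9, 12, 13, 16, 18}.

1 2 3 4 6 8 9 12 13 16 18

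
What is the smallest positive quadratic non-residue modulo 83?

2

(2/83) = −1, so 2 is the smallest positive non-residue mod 83.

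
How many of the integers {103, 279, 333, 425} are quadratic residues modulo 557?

1

(103/557) = -1 → non-residue.
(279/557) = -1 → non-residue.
(333/557) = -1 → non-residue.
(425/557) = +1 → QR.
Total quadratic residues among the 4: 1.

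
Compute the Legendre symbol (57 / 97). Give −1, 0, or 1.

Euler's criterion: (57/97) ≡ 57^48 (mod 97).
57^2 ≡ 48 (mod 97)
57^4 ≡ 73 (mod 97)
57^8 ≡ 91 (mod 97)
57^16 ≡ 36 (mod 97)
57^32 ≡ 35 (mod 97)
57^48 = 57^(32+16) ≡ 96 (mod 97).
Result is 96 ≡ −1, so (57/97) = −1.

-1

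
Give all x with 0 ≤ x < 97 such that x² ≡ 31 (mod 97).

15, 82

97 ≡ 1 (mod 4), so we find a root by search.
Trying successive values, 15² = 225 ≡ 31 (mod 97). The other root is 97 − 15 = 82.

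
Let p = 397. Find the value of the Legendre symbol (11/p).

1

Reciprocity: 11 ≡ 3 and 397 ≡ 1 (mod 4), so (11/397) = +(397/11).
Reduce top mod 11: now compute (1/11).
Reached (1/11) = 1. Collecting the sign flips along the way, the symbol is +1.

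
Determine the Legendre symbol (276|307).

Pull out 2^2: since 307 ≡ 3 (mod 8), (2/307) = -1, so (2/307)^2 = +1.
Reciprocity: 69 ≡ 1 and 307 ≡ 3 (mod 4), so (69/307) = +(307/69).
Reduce top mod 69: now compute (31/69).
Reciprocity: 31 ≡ 3 and 69 ≡ 1 (mod 4), so (31/69) = +(69/31).
Reduce top mod 31: now compute (7/31).
Reciprocity: 7 ≡ 3 and 31 ≡ 3 (mod 4), so (7/31) = −(31/7).
Reduce top mod 7: now compute (3/7).
Reciprocity: 3 ≡ 3 and 7 ≡ 3 (mod 4), so (3/7) = −(7/3).
Reduce top mod 3: now compute (1/3).
Reached (1/3) = 1. Collecting the sign flips along the way, the symbol is +1.

1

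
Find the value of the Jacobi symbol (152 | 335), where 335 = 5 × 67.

1

Pull out 2^3: since 335 ≡ 7 (mod 8), (2/335) = +1, so (2/335)^3 = +1.
Reciprocity: 19 ≡ 3 and 335 ≡ 3 (mod 4), so (19/335) = −(335/19).
Reduce top mod 19: now compute (12/19).
Pull out 2^2: since 19 ≡ 3 (mod 8), (2/19) = -1, so (2/19)^2 = +1.
Reciprocity: 3 ≡ 3 and 19 ≡ 3 (mod 4), so (3/19) = −(19/3).
Reduce top mod 3: now compute (1/3).
Reached (1/3) = 1. Collecting the sign flips along the way, the symbol is +1.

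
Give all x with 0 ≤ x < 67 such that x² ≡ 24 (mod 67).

Since 67 ≡ 3 (mod 4), a square root of 24 is 24^((67+1)/4) = 24^17 mod 67.
Repeated squaring: 24^2≡40, 24^4≡59, 24^8≡64, 24^16≡9 (mod 67).
24^17 = 24^(16+1) ≡ 15 (mod 67).
Check: 15² = 225 ≡ 24 (mod 67). The two roots are 15 and 52.

15, 52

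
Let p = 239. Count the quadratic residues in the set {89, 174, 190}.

(89/239) = -1 → non-residue.
(174/239) = +1 → QR.
(190/239) = -1 → non-residue.
Total quadratic residues among the 3: 1.

1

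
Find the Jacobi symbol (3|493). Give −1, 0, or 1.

Reciprocity: 3 ≡ 3 and 493 ≡ 1 (mod 4), so (3/493) = +(493/3).
Reduce top mod 3: now compute (1/3).
Reached (1/3) = 1. Collecting the sign flips along the way, the symbol is +1.

1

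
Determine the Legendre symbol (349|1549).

1

Reciprocity: 349 ≡ 1 and 1549 ≡ 1 (mod 4), so (349/1549) = +(1549/349).
Reduce top mod 349: now compute (153/349).
Reciprocity: 153 ≡ 1 and 349 ≡ 1 (mod 4), so (153/349) = +(349/153).
Reduce top mod 153: now compute (43/153).
Reciprocity: 43 ≡ 3 and 153 ≡ 1 (mod 4), so (43/153) = +(153/43).
Reduce top mod 43: now compute (24/43).
Pull out 2^3: since 43 ≡ 3 (mod 8), (2/43) = -1, so (2/43)^3 = -1.
Reciprocity: 3 ≡ 3 and 43 ≡ 3 (mod 4), so (3/43) = −(43/3).
Reduce top mod 3: now compute (1/3).
Reached (1/3) = 1. Collecting the sign flips along the way, the symbol is +1.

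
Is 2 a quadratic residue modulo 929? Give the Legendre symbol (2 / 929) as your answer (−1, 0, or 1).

1

Pull out 2: since 929 ≡ 1 (mod 8), (2/929) = +1.
Reached (1/929) = 1. Collecting the sign flips along the way, the symbol is +1.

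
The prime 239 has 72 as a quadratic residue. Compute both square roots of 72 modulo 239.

Since 239 ≡ 3 (mod 4), a square root of 72 is 72^((239+1)/4) = 72^60 mod 239.
Repeated squaring: 72^2≡165, 72^4≡218, 72^8≡202, 72^16≡174, 72^32≡162 (mod 239).
72^60 = 72^(32+16+8+4) ≡ 116 (mod 239).
Check: 116² = 13456 ≡ 72 (mod 239). The two roots are 116 and 123.

116, 123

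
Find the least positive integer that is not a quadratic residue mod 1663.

3

(2/1663) = +1, so 2 is a residue.
(3/1663) = −1, so 3 is the smallest positive non-residue mod 1663.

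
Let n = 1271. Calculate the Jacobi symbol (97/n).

Reciprocity: 97 ≡ 1 and 1271 ≡ 3 (mod 4), so (97/1271) = +(1271/97).
Reduce top mod 97: now compute (10/97).
Pull out 2: since 97 ≡ 1 (mod 8), (2/97) = +1.
Reciprocity: 5 ≡ 1 and 97 ≡ 1 (mod 4), so (5/97) = +(97/5).
Reduce top mod 5: now compute (2/5).
Pull out 2: since 5 ≡ 5 (mod 8), (2/5) = -1.
Reached (1/5) = 1. Collecting the sign flips along the way, the symbol is -1.

-1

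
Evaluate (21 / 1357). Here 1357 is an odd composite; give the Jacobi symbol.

-1

Reciprocity: 21 ≡ 1 and 1357 ≡ 1 (mod 4), so (21/1357) = +(1357/21).
Reduce top mod 21: now compute (13/21).
Reciprocity: 13 ≡ 1 and 21 ≡ 1 (mod 4), so (13/21) = +(21/13).
Reduce top mod 13: now compute (8/13).
Pull out 2^3: since 13 ≡ 5 (mod 8), (2/13) = -1, so (2/13)^3 = -1.
Reached (1/13) = 1. Collecting the sign flips along the way, the symbol is -1.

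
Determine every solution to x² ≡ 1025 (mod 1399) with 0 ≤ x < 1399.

153, 1246

Since 1399 ≡ 3 (mod 4), a square root of 1025 is 1025^((1399+1)/4) = 1025^350 mod 1399.
Repeated squaring: 1025^2≡1375, 1025^4≡576, 1025^8≡213, 1025^16≡601, 1025^32≡259, 1025^64≡1328, 1025^128≡844, 1025^256≡245 (mod 1399).
1025^350 = 1025^(256+64+16+8+4+2) ≡ 1246 (mod 1399).
Check: 1246² = 1552516 ≡ 1025 (mod 1399). The two roots are 153 and 1246.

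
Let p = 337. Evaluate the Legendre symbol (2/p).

1

Pull out 2: since 337 ≡ 1 (mod 8), (2/337) = +1.
Reached (1/337) = 1. Collecting the sign flips along the way, the symbol is +1.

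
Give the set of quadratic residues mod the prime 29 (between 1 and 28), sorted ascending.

Square k = 1,…,14 (k and 29−k give the same square):
1²=1, 2²=4, 3²=9, 4²=16, 5²=25, 6²≡7, 7²≡20, 8²≡6, 9²≡23, 10²≡13, 11²≡5, 12²≡28, 13²≡24, 14²≡22 (mod 29).
So the quadratic residues mod 29 are {1, 4, 5, 6, 7, 9, 13, 16, 20, 22, 23, 24, 25, 28}.

1, 4, 5, 6, 7, 9, 13, 16, 20, 22, 23, 24, 25, 28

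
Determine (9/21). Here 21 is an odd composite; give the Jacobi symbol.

0

Reciprocity: 9 ≡ 1 and 21 ≡ 1 (mod 4), so (9/21) = +(21/9).
Reduce top mod 9: now compute (3/9).
Reciprocity: 3 ≡ 3 and 9 ≡ 1 (mod 4), so (3/9) = +(9/3).
Reduce top mod 3: now compute (0/3).
Top reduces to 0: gcd > 1, so the symbol is 0.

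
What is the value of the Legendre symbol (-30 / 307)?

Euler's criterion: (-30/307) ≡ 277^153 (mod 307).
277^2 ≡ 286 (mod 307)
277^4 ≡ 134 (mod 307)
277^8 ≡ 150 (mod 307)
277^16 ≡ 89 (mod 307)
277^32 ≡ 246 (mod 307)
277^64 ≡ 37 (mod 307)
277^128 ≡ 141 (mod 307)
277^153 = 277^(128+16+8+1) ≡ 1 (mod 307).
Result is 1, so (-30/307) = 1.

1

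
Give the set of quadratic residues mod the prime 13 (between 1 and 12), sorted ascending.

1, 3, 4, 9, 10, 12

Square k = 1,…,6 (k and 13−k give the same square):
1²=1, 2²=4, 3²=9, 4²≡3, 5²≡12, 6²≡10 (mod 13).
So the quadratic residues mod 13 are {1, 3, 4, 9, 10, 12}.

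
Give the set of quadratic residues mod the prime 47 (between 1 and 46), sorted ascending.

Square k = 1,…,23 (k and 47−k give the same square):
1²=1, 2²=4, 3²=9, 4²=16, 5²=25, 6²=36, 7²≡2, 8²≡17, 9²≡34, 10²≡6, 11²≡27, 12²≡3, 13²≡28, 14²≡8, 15²≡37, 16²≡21, 17²≡7, 18²≡42, 19²≡32, 20²≡24, 21²≡18, 22²≡14, 23²≡12 (mod 47).
So the quadratic residues mod 47 are {1, 2, 3, 4, 6, 7, 8, 9, 12, 14, 16, 17, 18, 21, 24, 25, 27, 28, 32, 34, 36, 37, 42}.

1, 2, 3, 4, 6, 7, 8, 9, 12, 14, 16, 17, 18, 21, 24, 25, 27, 28, 32, 34, 36, 37, 42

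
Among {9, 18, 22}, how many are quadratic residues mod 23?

2

(9/23) = +1 → QR.
(18/23) = +1 → QR.
(22/23) = -1 → non-residue.
Total quadratic residues among the 3: 2.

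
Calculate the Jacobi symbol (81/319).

Reciprocity: 81 ≡ 1 and 319 ≡ 3 (mod 4), so (81/319) = +(319/81).
Reduce top mod 81: now compute (76/81).
Pull out 2^2: since 81 ≡ 1 (mod 8), (2/81) = +1, so (2/81)^2 = +1.
Reciprocity: 19 ≡ 3 and 81 ≡ 1 (mod 4), so (19/81) = +(81/19).
Reduce top mod 19: now compute (5/19).
Reciprocity: 5 ≡ 1 and 19 ≡ 3 (mod 4), so (5/19) = +(19/5).
Reduce top mod 5: now compute (4/5).
Pull out 2^2: since 5 ≡ 5 (mod 8), (2/5) = -1, so (2/5)^2 = +1.
Reached (1/5) = 1. Collecting the sign flips along the way, the symbol is +1.

1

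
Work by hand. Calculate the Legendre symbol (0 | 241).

0

Top reduces to 0: gcd > 1, so the symbol is 0.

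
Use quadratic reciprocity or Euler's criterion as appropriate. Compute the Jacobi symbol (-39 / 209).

First reduce: -39 ≡ 170 (mod 209).
Pull out 2: since 209 ≡ 1 (mod 8), (2/209) = +1.
Reciprocity: 85 ≡ 1 and 209 ≡ 1 (mod 4), so (85/209) = +(209/85).
Reduce top mod 85: now compute (39/85).
Reciprocity: 39 ≡ 3 and 85 ≡ 1 (mod 4), so (39/85) = +(85/39).
Reduce top mod 39: now compute (7/39).
Reciprocity: 7 ≡ 3 and 39 ≡ 3 (mod 4), so (7/39) = −(39/7).
Reduce top mod 7: now compute (4/7).
Pull out 2^2: since 7 ≡ 7 (mod 8), (2/7) = +1, so (2/7)^2 = +1.
Reached (1/7) = 1. Collecting the sign flips along the way, the symbol is -1.

-1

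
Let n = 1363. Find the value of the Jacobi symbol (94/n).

0

Pull out 2: since 1363 ≡ 3 (mod 8), (2/1363) = -1.
Reciprocity: 47 ≡ 3 and 1363 ≡ 3 (mod 4), so (47/1363) = −(1363/47).
Reduce top mod 47: now compute (0/47).
Top reduces to 0: gcd > 1, so the symbol is 0.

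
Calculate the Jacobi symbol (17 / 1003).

Reciprocity: 17 ≡ 1 and 1003 ≡ 3 (mod 4), so (17/1003) = +(1003/17).
Reduce top mod 17: now compute (0/17).
Top reduces to 0: gcd > 1, so the symbol is 0.

0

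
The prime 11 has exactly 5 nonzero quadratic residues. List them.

1, 3, 4, 5, 9

Square k = 1,…,5 (k and 11−k give the same square):
1²=1, 2²=4, 3²=9, 4²≡5, 5²≡3 (mod 11).
So the quadratic residues mod 11 are {1, 3, 4, 5, 9}.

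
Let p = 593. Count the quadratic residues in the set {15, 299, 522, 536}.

2

(15/593) = +1 → QR.
(299/593) = -1 → non-residue.
(522/593) = +1 → QR.
(536/593) = -1 → non-residue.
Total quadratic residues among the 4: 2.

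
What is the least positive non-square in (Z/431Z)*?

(2/431) = +1, so 2 is a residue.
(3/431) = +1, so 3 is a residue.
(4/431) = +1, so 4 is a residue.
(5/431) = +1, so 5 is a residue.
(6/431) = +1, so 6 is a residue.
(7/431) = −1, so 7 is the smallest positive non-residue mod 431.

7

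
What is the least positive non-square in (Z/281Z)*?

3

(2/281) = +1, so 2 is a residue.
(3/281) = −1, so 3 is the smallest positive non-residue mod 281.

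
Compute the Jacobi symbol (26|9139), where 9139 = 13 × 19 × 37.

0

Pull out 2: since 9139 ≡ 3 (mod 8), (2/9139) = -1.
Reciprocity: 13 ≡ 1 and 9139 ≡ 3 (mod 4), so (13/9139) = +(9139/13).
Reduce top mod 13: now compute (0/13).
Top reduces to 0: gcd > 1, so the symbol is 0.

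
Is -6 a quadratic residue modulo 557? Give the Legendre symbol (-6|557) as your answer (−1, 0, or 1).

1

First reduce: -6 ≡ 551 (mod 557).
Reciprocity: 551 ≡ 3 and 557 ≡ 1 (mod 4), so (551/557) = +(557/551).
Reduce top mod 551: now compute (6/551).
Pull out 2: since 551 ≡ 7 (mod 8), (2/551) = +1.
Reciprocity: 3 ≡ 3 and 551 ≡ 3 (mod 4), so (3/551) = −(551/3).
Reduce top mod 3: now compute (2/3).
Pull out 2: since 3 ≡ 3 (mod 8), (2/3) = -1.
Reached (1/3) = 1. Collecting the sign flips along the way, the symbol is +1.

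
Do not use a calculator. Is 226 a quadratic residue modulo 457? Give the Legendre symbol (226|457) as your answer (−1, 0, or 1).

-1

Euler's criterion: (226/457) ≡ 226^228 (mod 457).
226^2 ≡ 349 (mod 457)
226^4 ≡ 239 (mod 457)
226^8 ≡ 453 (mod 457)
226^16 ≡ 16 (mod 457)
226^32 ≡ 256 (mod 457)
226^64 ≡ 185 (mod 457)
226^128 ≡ 407 (mod 457)
226^228 = 226^(128+64+32+4) ≡ 456 (mod 457).
Result is 456 ≡ −1, so (226/457) = −1.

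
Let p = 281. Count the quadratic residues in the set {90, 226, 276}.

(90/281) = +1 → QR.
(226/281) = -1 → non-residue.
(276/281) = +1 → QR.
Total quadratic residues among the 3: 2.

2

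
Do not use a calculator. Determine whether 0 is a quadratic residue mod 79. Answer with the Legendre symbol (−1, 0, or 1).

Top reduces to 0: gcd > 1, so the symbol is 0.

0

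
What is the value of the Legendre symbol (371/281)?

First reduce: 371 ≡ 90 (mod 281).
Pull out 2: since 281 ≡ 1 (mod 8), (2/281) = +1.
Reciprocity: 45 ≡ 1 and 281 ≡ 1 (mod 4), so (45/281) = +(281/45).
Reduce top mod 45: now compute (11/45).
Reciprocity: 11 ≡ 3 and 45 ≡ 1 (mod 4), so (11/45) = +(45/11).
Reduce top mod 11: now compute (1/11).
Reached (1/11) = 1. Collecting the sign flips along the way, the symbol is +1.

1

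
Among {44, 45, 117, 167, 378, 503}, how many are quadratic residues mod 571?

5

(44/571) = +1 → QR.
(45/571) = +1 → QR.
(117/571) = +1 → QR.
(167/571) = +1 → QR.
(378/571) = -1 → non-residue.
(503/571) = +1 → QR.
Total quadratic residues among the 6: 5.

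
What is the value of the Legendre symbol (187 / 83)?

1

First reduce: 187 ≡ 21 (mod 83).
Reciprocity: 21 ≡ 1 and 83 ≡ 3 (mod 4), so (21/83) = +(83/21).
Reduce top mod 21: now compute (20/21).
Pull out 2^2: since 21 ≡ 5 (mod 8), (2/21) = -1, so (2/21)^2 = +1.
Reciprocity: 5 ≡ 1 and 21 ≡ 1 (mod 4), so (5/21) = +(21/5).
Reduce top mod 5: now compute (1/5).
Reached (1/5) = 1. Collecting the sign flips along the way, the symbol is +1.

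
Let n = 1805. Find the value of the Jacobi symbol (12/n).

-1

Pull out 2^2: since 1805 ≡ 5 (mod 8), (2/1805) = -1, so (2/1805)^2 = +1.
Reciprocity: 3 ≡ 3 and 1805 ≡ 1 (mod 4), so (3/1805) = +(1805/3).
Reduce top mod 3: now compute (2/3).
Pull out 2: since 3 ≡ 3 (mod 8), (2/3) = -1.
Reached (1/3) = 1. Collecting the sign flips along the way, the symbol is -1.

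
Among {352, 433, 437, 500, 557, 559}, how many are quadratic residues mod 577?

4

(352/577) = +1 → QR.
(433/577) = +1 → QR.
(437/577) = +1 → QR.
(500/577) = -1 → non-residue.
(557/577) = -1 → non-residue.
(559/577) = +1 → QR.
Total quadratic residues among the 6: 4.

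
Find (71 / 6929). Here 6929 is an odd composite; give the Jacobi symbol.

Reciprocity: 71 ≡ 3 and 6929 ≡ 1 (mod 4), so (71/6929) = +(6929/71).
Reduce top mod 71: now compute (42/71).
Pull out 2: since 71 ≡ 7 (mod 8), (2/71) = +1.
Reciprocity: 21 ≡ 1 and 71 ≡ 3 (mod 4), so (21/71) = +(71/21).
Reduce top mod 21: now compute (8/21).
Pull out 2^3: since 21 ≡ 5 (mod 8), (2/21) = -1, so (2/21)^3 = -1.
Reached (1/21) = 1. Collecting the sign flips along the way, the symbol is -1.

-1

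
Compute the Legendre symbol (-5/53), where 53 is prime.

Euler's criterion: (-5/53) ≡ 48^26 (mod 53).
48^2 ≡ 25 (mod 53)
48^4 ≡ 42 (mod 53)
48^8 ≡ 15 (mod 53)
48^16 ≡ 13 (mod 53)
48^26 = 48^(16+8+2) ≡ 52 (mod 53).
Result is 52 ≡ −1, so (-5/53) = −1.

-1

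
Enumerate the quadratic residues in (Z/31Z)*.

1, 2, 4, 5, 7, 8, 9, 10, 14, 16, 18, 19, 20, 25, 28

Square k = 1,…,15 (k and 31−k give the same square):
1²=1, 2²=4, 3²=9, 4²=16, 5²=25, 6²≡5, 7²≡18, 8²≡2, 9²≡19, 10²≡7, 11²≡28, 12²≡20, 13²≡14, 14²≡10, 15²≡8 (mod 31).
So the quadratic residues mod 31 are {1, 2, 4, 5, 7, 8, 9, 10, 14, 16, 18, 19, 20, 25, 28}.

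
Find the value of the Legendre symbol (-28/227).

-1

First reduce: -28 ≡ 199 (mod 227).
Reciprocity: 199 ≡ 3 and 227 ≡ 3 (mod 4), so (199/227) = −(227/199).
Reduce top mod 199: now compute (28/199).
Pull out 2^2: since 199 ≡ 7 (mod 8), (2/199) = +1, so (2/199)^2 = +1.
Reciprocity: 7 ≡ 3 and 199 ≡ 3 (mod 4), so (7/199) = −(199/7).
Reduce top mod 7: now compute (3/7).
Reciprocity: 3 ≡ 3 and 7 ≡ 3 (mod 4), so (3/7) = −(7/3).
Reduce top mod 3: now compute (1/3).
Reached (1/3) = 1. Collecting the sign flips along the way, the symbol is -1.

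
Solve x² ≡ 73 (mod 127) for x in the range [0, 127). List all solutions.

33, 94

Since 127 ≡ 3 (mod 4), a square root of 73 is 73^((127+1)/4) = 73^32 mod 127.
Repeated squaring: 73^2≡122, 73^4≡25, 73^8≡117, 73^16≡100, 73^32≡94 (mod 127).
73^32 = 73^(32) ≡ 94 (mod 127).
Check: 94² = 8836 ≡ 73 (mod 127). The two roots are 33 and 94.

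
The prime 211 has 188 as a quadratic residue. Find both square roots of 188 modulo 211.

71, 140

Since 211 ≡ 3 (mod 4), a square root of 188 is 188^((211+1)/4) = 188^53 mod 211.
Repeated squaring: 188^2≡107, 188^4≡55, 188^8≡71, 188^16≡188, 188^32≡107 (mod 211).
188^53 = 188^(32+16+4+1) ≡ 71 (mod 211).
Check: 71² = 5041 ≡ 188 (mod 211). The two roots are 71 and 140.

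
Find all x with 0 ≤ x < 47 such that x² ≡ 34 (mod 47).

Since 47 ≡ 3 (mod 4), a square root of 34 is 34^((47+1)/4) = 34^12 mod 47.
Repeated squaring: 34^2≡28, 34^4≡32, 34^8≡37 (mod 47).
34^12 = 34^(8+4) ≡ 9 (mod 47).
Check: 9² = 81 ≡ 34 (mod 47). The two roots are 9 and 38.

9, 38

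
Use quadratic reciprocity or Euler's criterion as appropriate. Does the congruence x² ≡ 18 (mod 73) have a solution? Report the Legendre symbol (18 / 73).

Euler's criterion: (18/73) ≡ 18^36 (mod 73).
18^2 ≡ 32 (mod 73)
18^4 ≡ 2 (mod 73)
18^8 ≡ 4 (mod 73)
18^16 ≡ 16 (mod 73)
18^32 ≡ 37 (mod 73)
18^36 = 18^(32+4) ≡ 1 (mod 73).
Result is 1, so (18/73) = 1.

1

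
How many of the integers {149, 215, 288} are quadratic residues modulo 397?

(149/397) = -1 → non-residue.
(215/397) = -1 → non-residue.
(288/397) = -1 → non-residue.
Total quadratic residues among the 3: 0.

0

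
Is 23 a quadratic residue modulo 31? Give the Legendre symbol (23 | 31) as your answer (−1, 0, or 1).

-1

Euler's criterion: (23/31) ≡ 23^15 (mod 31).
23^2 ≡ 2 (mod 31)
23^4 ≡ 4 (mod 31)
23^8 ≡ 16 (mod 31)
23^15 = 23^(8+4+2+1) ≡ 30 (mod 31).
Result is 30 ≡ −1, so (23/31) = −1.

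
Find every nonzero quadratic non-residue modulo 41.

3 6 7 11 12 13 14 15 17 19 22 24 26 27 28 29 30 34 35 38

Square k = 1,…,20 (k and 41−k give the same square):
1²=1, 2²=4, 3²=9, 4²=16, 5²=25, 6²=36, 7²≡8, 8²≡23, 9²≡40, 10²≡18, 11²≡39, 12²≡21, 13²≡5, 14²≡32, 15²≡20, 16²≡10, 17²≡2, 18²≡37, 19²≡33, 20²≡31 (mod 41).
The residues are {1, 2, 4, 5, 8, 9, 10, 16, 18, 20, 21, 23, 25, 31, 32, 33, 36, 37, 39, 40}; the non-residues are the remaining 20 nonzero classes.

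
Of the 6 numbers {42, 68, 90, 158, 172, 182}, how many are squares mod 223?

(42/223) = -1 → non-residue.
(68/223) = +1 → QR.
(90/223) = -1 → non-residue.
(158/223) = -1 → non-residue.
(172/223) = +1 → QR.
(182/223) = -1 → non-residue.
Total quadratic residues among the 6: 2.

2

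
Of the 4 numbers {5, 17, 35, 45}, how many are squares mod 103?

1

(5/103) = -1 → non-residue.
(17/103) = +1 → QR.
(35/103) = -1 → non-residue.
(45/103) = -1 → non-residue.
Total quadratic residues among the 4: 1.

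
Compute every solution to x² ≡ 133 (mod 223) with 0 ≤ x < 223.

53, 170

Since 223 ≡ 3 (mod 4), a square root of 133 is 133^((223+1)/4) = 133^56 mod 223.
Repeated squaring: 133^2≡72, 133^4≡55, 133^8≡126, 133^16≡43, 133^32≡65 (mod 223).
133^56 = 133^(32+16+8) ≡ 53 (mod 223).
Check: 53² = 2809 ≡ 133 (mod 223). The two roots are 53 and 170.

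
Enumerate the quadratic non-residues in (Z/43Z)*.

Square k = 1,…,21 (k and 43−k give the same square):
1²=1, 2²=4, 3²=9, 4²=16, 5²=25, 6²=36, 7²≡6, 8²≡21, 9²≡38, 10²≡14, 11²≡35, 12²≡15, 13²≡40, 14²≡24, 15²≡10, 16²≡41, 17²≡31, 18²≡23, 19²≡17, 20²≡13, 21²≡11 (mod 43).
The residues are {1, 4, 6, 9, 10, 11, 13, 14, 15, 16, 17, 21, 23, 24, 25, 31, 35, 36, 38, 40, 41}; the non-residues are the remaining 21 nonzero classes.

2 3 5 7 8 12 18 19 20 22 26 27 28 29 30 32 33 34 37 39 42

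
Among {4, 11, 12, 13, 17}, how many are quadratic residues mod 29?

(4/29) = +1 → QR.
(11/29) = -1 → non-residue.
(12/29) = -1 → non-residue.
(13/29) = +1 → QR.
(17/29) = -1 → non-residue.
Total quadratic residues among the 5: 2.

2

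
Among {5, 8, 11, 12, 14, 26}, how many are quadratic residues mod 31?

3

(5/31) = +1 → QR.
(8/31) = +1 → QR.
(11/31) = -1 → non-residue.
(12/31) = -1 → non-residue.
(14/31) = +1 → QR.
(26/31) = -1 → non-residue.
Total quadratic residues among the 6: 3.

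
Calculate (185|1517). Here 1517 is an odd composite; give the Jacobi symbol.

0

Reciprocity: 185 ≡ 1 and 1517 ≡ 1 (mod 4), so (185/1517) = +(1517/185).
Reduce top mod 185: now compute (37/185).
Reciprocity: 37 ≡ 1 and 185 ≡ 1 (mod 4), so (37/185) = +(185/37).
Reduce top mod 37: now compute (0/37).
Top reduces to 0: gcd > 1, so the symbol is 0.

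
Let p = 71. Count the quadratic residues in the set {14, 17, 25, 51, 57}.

2

(14/71) = -1 → non-residue.
(17/71) = -1 → non-residue.
(25/71) = +1 → QR.
(51/71) = -1 → non-residue.
(57/71) = +1 → QR.
Total quadratic residues among the 5: 2.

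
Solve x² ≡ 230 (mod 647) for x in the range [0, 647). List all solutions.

235, 412

Since 647 ≡ 3 (mod 4), a square root of 230 is 230^((647+1)/4) = 230^162 mod 647.
Repeated squaring: 230^2≡493, 230^4≡424, 230^8≡557, 230^16≡336, 230^32≡318, 230^64≡192, 230^128≡632 (mod 647).
230^162 = 230^(128+32+2) ≡ 235 (mod 647).
Check: 235² = 55225 ≡ 230 (mod 647). The two roots are 235 and 412.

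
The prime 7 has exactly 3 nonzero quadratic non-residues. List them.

Square k = 1,…,3 (k and 7−k give the same square):
1²=1, 2²=4, 3²≡2 (mod 7).
The residues are {1, 2, 4}; the non-residues are the remaining 3 nonzero classes.

3, 5, 6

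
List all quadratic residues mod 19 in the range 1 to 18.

1,4,5,6,7,9,11,16,17

Square k = 1,…,9 (k and 19−k give the same square):
1²=1, 2²=4, 3²=9, 4²=16, 5²≡6, 6²≡17, 7²≡11, 8²≡7, 9²≡5 (mod 19).
So the quadratic residues mod 19 are {1, 4, 5, 6, 7, 9, 11, 16, 17}.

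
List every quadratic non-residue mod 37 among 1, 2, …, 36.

Square k = 1,…,18 (k and 37−k give the same square):
1²=1, 2²=4, 3²=9, 4²=16, 5²=25, 6²=36, 7²≡12, 8²≡27, 9²≡7, 10²≡26, 11²≡10, 12²≡33, 13²≡21, 14²≡11, 15²≡3, 16²≡34, 17²≡30, 18²≡28 (mod 37).
The residues are {1, 3, 4, 7, 9, 10, 11, 12, 16, 21, 25, 26, 27, 28, 30, 33, 34, 36}; the non-residues are the remaining 18 nonzero classes.

2 5 6 8 13 14 15 17 18 19 20 22 23 24 29 31 32 35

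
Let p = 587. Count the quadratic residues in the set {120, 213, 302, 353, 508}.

1

(120/587) = +1 → QR.
(213/587) = -1 → non-residue.
(302/587) = -1 → non-residue.
(353/587) = -1 → non-residue.
(508/587) = -1 → non-residue.
Total quadratic residues among the 5: 1.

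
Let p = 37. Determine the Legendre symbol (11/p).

Reciprocity: 11 ≡ 3 and 37 ≡ 1 (mod 4), so (11/37) = +(37/11).
Reduce top mod 11: now compute (4/11).
Pull out 2^2: since 11 ≡ 3 (mod 8), (2/11) = -1, so (2/11)^2 = +1.
Reached (1/11) = 1. Collecting the sign flips along the way, the symbol is +1.

1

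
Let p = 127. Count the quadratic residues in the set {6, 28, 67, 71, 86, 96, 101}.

1

(6/127) = -1 → non-residue.
(28/127) = -1 → non-residue.
(67/127) = -1 → non-residue.
(71/127) = +1 → QR.
(86/127) = -1 → non-residue.
(96/127) = -1 → non-residue.
(101/127) = -1 → non-residue.
Total quadratic residues among the 7: 1.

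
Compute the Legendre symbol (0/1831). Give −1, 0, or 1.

0

Top reduces to 0: gcd > 1, so the symbol is 0.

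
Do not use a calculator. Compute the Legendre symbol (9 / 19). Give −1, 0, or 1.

1

Reciprocity: 9 ≡ 1 and 19 ≡ 3 (mod 4), so (9/19) = +(19/9).
Reduce top mod 9: now compute (1/9).
Reached (1/9) = 1. Collecting the sign flips along the way, the symbol is +1.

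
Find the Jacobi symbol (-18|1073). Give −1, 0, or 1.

First reduce: -18 ≡ 1055 (mod 1073).
Reciprocity: 1055 ≡ 3 and 1073 ≡ 1 (mod 4), so (1055/1073) = +(1073/1055).
Reduce top mod 1055: now compute (18/1055).
Pull out 2: since 1055 ≡ 7 (mod 8), (2/1055) = +1.
Reciprocity: 9 ≡ 1 and 1055 ≡ 3 (mod 4), so (9/1055) = +(1055/9).
Reduce top mod 9: now compute (2/9).
Pull out 2: since 9 ≡ 1 (mod 8), (2/9) = +1.
Reached (1/9) = 1. Collecting the sign flips along the way, the symbol is +1.

1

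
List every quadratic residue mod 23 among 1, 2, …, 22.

1 2 3 4 6 8 9 12 13 16 18

Square k = 1,…,11 (k and 23−k give the same square):
1²=1, 2²=4, 3²=9, 4²=16, 5²≡2, 6²≡13, 7²≡3, 8²≡18, 9²≡12, 10²≡8, 11²≡6 (mod 23).
So the quadratic residues mod 23 are {1, 2, 3, 4, 6, 8, 9, 12, 13, 16, 18}.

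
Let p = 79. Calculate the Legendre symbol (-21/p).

-1

First reduce: -21 ≡ 58 (mod 79).
Pull out 2: since 79 ≡ 7 (mod 8), (2/79) = +1.
Reciprocity: 29 ≡ 1 and 79 ≡ 3 (mod 4), so (29/79) = +(79/29).
Reduce top mod 29: now compute (21/29).
Reciprocity: 21 ≡ 1 and 29 ≡ 1 (mod 4), so (21/29) = +(29/21).
Reduce top mod 21: now compute (8/21).
Pull out 2^3: since 21 ≡ 5 (mod 8), (2/21) = -1, so (2/21)^3 = -1.
Reached (1/21) = 1. Collecting the sign flips along the way, the symbol is -1.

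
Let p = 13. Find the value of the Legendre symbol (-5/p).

First reduce: -5 ≡ 8 (mod 13).
Pull out 2^3: since 13 ≡ 5 (mod 8), (2/13) = -1, so (2/13)^3 = -1.
Reached (1/13) = 1. Collecting the sign flips along the way, the symbol is -1.

-1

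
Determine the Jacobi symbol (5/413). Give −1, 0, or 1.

-1

Reciprocity: 5 ≡ 1 and 413 ≡ 1 (mod 4), so (5/413) = +(413/5).
Reduce top mod 5: now compute (3/5).
Reciprocity: 3 ≡ 3 and 5 ≡ 1 (mod 4), so (3/5) = +(5/3).
Reduce top mod 3: now compute (2/3).
Pull out 2: since 3 ≡ 3 (mod 8), (2/3) = -1.
Reached (1/3) = 1. Collecting the sign flips along the way, the symbol is -1.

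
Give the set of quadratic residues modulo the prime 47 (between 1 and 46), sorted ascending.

Square k = 1,…,23 (k and 47−k give the same square):
1²=1, 2²=4, 3²=9, 4²=16, 5²=25, 6²=36, 7²≡2, 8²≡17, 9²≡34, 10²≡6, 11²≡27, 12²≡3, 13²≡28, 14²≡8, 15²≡37, 16²≡21, 17²≡7, 18²≡42, 19²≡32, 20²≡24, 21²≡18, 22²≡14, 23²≡12 (mod 47).
So the quadratic residues mod 47 are {1, 2, 3, 4, 6, 7, 8, 9, 12, 14, 16, 17, 18, 21, 24, 25, 27, 28, 32, 34, 36, 37, 42}.

1,2,3,4,6,7,8,9,12,14,16,17,18,21,24,25,27,28,32,34,36,37,42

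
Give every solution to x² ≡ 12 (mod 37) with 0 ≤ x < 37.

37 ≡ 1 (mod 4), so we find a root by search.
Trying successive values, 7² = 49 ≡ 12 (mod 37). The other root is 37 − 7 = 30.

7, 30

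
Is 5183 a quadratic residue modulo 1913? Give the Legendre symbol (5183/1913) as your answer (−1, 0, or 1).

1

First reduce: 5183 ≡ 1357 (mod 1913).
Reciprocity: 1357 ≡ 1 and 1913 ≡ 1 (mod 4), so (1357/1913) = +(1913/1357).
Reduce top mod 1357: now compute (556/1357).
Pull out 2^2: since 1357 ≡ 5 (mod 8), (2/1357) = -1, so (2/1357)^2 = +1.
Reciprocity: 139 ≡ 3 and 1357 ≡ 1 (mod 4), so (139/1357) = +(1357/139).
Reduce top mod 139: now compute (106/139).
Pull out 2: since 139 ≡ 3 (mod 8), (2/139) = -1.
Reciprocity: 53 ≡ 1 and 139 ≡ 3 (mod 4), so (53/139) = +(139/53).
Reduce top mod 53: now compute (33/53).
Reciprocity: 33 ≡ 1 and 53 ≡ 1 (mod 4), so (33/53) = +(53/33).
Reduce top mod 33: now compute (20/33).
Pull out 2^2: since 33 ≡ 1 (mod 8), (2/33) = +1, so (2/33)^2 = +1.
Reciprocity: 5 ≡ 1 and 33 ≡ 1 (mod 4), so (5/33) = +(33/5).
Reduce top mod 5: now compute (3/5).
Reciprocity: 3 ≡ 3 and 5 ≡ 1 (mod 4), so (3/5) = +(5/3).
Reduce top mod 3: now compute (2/3).
Pull out 2: since 3 ≡ 3 (mod 8), (2/3) = -1.
Reached (1/3) = 1. Collecting the sign flips along the way, the symbol is +1.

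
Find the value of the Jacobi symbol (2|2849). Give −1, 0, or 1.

1

Pull out 2: since 2849 ≡ 1 (mod 8), (2/2849) = +1.
Reached (1/2849) = 1. Collecting the sign flips along the way, the symbol is +1.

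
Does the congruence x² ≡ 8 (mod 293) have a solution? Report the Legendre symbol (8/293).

Pull out 2^3: since 293 ≡ 5 (mod 8), (2/293) = -1, so (2/293)^3 = -1.
Reached (1/293) = 1. Collecting the sign flips along the way, the symbol is -1.

-1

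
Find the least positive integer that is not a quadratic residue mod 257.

3

(2/257) = +1, so 2 is a residue.
(3/257) = −1, so 3 is the smallest positive non-residue mod 257.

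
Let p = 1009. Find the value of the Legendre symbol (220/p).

Pull out 2^2: since 1009 ≡ 1 (mod 8), (2/1009) = +1, so (2/1009)^2 = +1.
Reciprocity: 55 ≡ 3 and 1009 ≡ 1 (mod 4), so (55/1009) = +(1009/55).
Reduce top mod 55: now compute (19/55).
Reciprocity: 19 ≡ 3 and 55 ≡ 3 (mod 4), so (19/55) = −(55/19).
Reduce top mod 19: now compute (17/19).
Reciprocity: 17 ≡ 1 and 19 ≡ 3 (mod 4), so (17/19) = +(19/17).
Reduce top mod 17: now compute (2/17).
Pull out 2: since 17 ≡ 1 (mod 8), (2/17) = +1.
Reached (1/17) = 1. Collecting the sign flips along the way, the symbol is -1.

-1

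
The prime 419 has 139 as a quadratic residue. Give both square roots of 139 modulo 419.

90, 329

Since 419 ≡ 3 (mod 4), a square root of 139 is 139^((419+1)/4) = 139^105 mod 419.
Repeated squaring: 139^2≡47, 139^4≡114, 139^8≡7, 139^16≡49, 139^32≡306, 139^64≡199 (mod 419).
139^105 = 139^(64+32+8+1) ≡ 329 (mod 419).
Check: 329² = 108241 ≡ 139 (mod 419). The two roots are 90 and 329.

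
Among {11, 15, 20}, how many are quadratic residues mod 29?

(11/29) = -1 → non-residue.
(15/29) = -1 → non-residue.
(20/29) = +1 → QR.
Total quadratic residues among the 3: 1.

1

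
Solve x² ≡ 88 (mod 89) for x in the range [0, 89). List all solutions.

34, 55

89 ≡ 1 (mod 4), so we find a root by search.
Trying successive values, 34² = 1156 ≡ 88 (mod 89). The other root is 89 − 34 = 55.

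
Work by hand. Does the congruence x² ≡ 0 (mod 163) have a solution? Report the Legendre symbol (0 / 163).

Top reduces to 0: gcd > 1, so the symbol is 0.

0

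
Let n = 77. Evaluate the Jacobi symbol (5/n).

Reciprocity: 5 ≡ 1 and 77 ≡ 1 (mod 4), so (5/77) = +(77/5).
Reduce top mod 5: now compute (2/5).
Pull out 2: since 5 ≡ 5 (mod 8), (2/5) = -1.
Reached (1/5) = 1. Collecting the sign flips along the way, the symbol is -1.

-1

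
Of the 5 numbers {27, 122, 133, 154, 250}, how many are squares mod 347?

4

(27/347) = +1 → QR.
(122/347) = -1 → non-residue.
(133/347) = +1 → QR.
(154/347) = +1 → QR.
(250/347) = +1 → QR.
Total quadratic residues among the 5: 4.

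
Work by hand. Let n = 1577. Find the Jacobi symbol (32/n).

1

Pull out 2^5: since 1577 ≡ 1 (mod 8), (2/1577) = +1, so (2/1577)^5 = +1.
Reached (1/1577) = 1. Collecting the sign flips along the way, the symbol is +1.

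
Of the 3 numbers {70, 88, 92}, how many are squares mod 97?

2

(70/97) = +1 → QR.
(88/97) = +1 → QR.
(92/97) = -1 → non-residue.
Total quadratic residues among the 3: 2.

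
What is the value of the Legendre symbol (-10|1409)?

1

First reduce: -10 ≡ 1399 (mod 1409).
Reciprocity: 1399 ≡ 3 and 1409 ≡ 1 (mod 4), so (1399/1409) = +(1409/1399).
Reduce top mod 1399: now compute (10/1399).
Pull out 2: since 1399 ≡ 7 (mod 8), (2/1399) = +1.
Reciprocity: 5 ≡ 1 and 1399 ≡ 3 (mod 4), so (5/1399) = +(1399/5).
Reduce top mod 5: now compute (4/5).
Pull out 2^2: since 5 ≡ 5 (mod 8), (2/5) = -1, so (2/5)^2 = +1.
Reached (1/5) = 1. Collecting the sign flips along the way, the symbol is +1.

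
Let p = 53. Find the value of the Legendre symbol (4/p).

Pull out 2^2: since 53 ≡ 5 (mod 8), (2/53) = -1, so (2/53)^2 = +1.
Reached (1/53) = 1. Collecting the sign flips along the way, the symbol is +1.

1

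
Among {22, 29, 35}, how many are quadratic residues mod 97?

2

(22/97) = +1 → QR.
(29/97) = -1 → non-residue.
(35/97) = +1 → QR.
Total quadratic residues among the 3: 2.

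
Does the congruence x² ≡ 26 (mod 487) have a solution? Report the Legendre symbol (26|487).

-1

Euler's criterion: (26/487) ≡ 26^243 (mod 487).
26^2 ≡ 189 (mod 487)
26^4 ≡ 170 (mod 487)
26^8 ≡ 167 (mod 487)
26^16 ≡ 130 (mod 487)
26^32 ≡ 342 (mod 487)
26^64 ≡ 84 (mod 487)
26^128 ≡ 238 (mod 487)
26^243 = 26^(128+64+32+16+2+1) ≡ 486 (mod 487).
Result is 486 ≡ −1, so (26/487) = −1.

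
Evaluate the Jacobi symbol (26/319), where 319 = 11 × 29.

-1

Pull out 2: since 319 ≡ 7 (mod 8), (2/319) = +1.
Reciprocity: 13 ≡ 1 and 319 ≡ 3 (mod 4), so (13/319) = +(319/13).
Reduce top mod 13: now compute (7/13).
Reciprocity: 7 ≡ 3 and 13 ≡ 1 (mod 4), so (7/13) = +(13/7).
Reduce top mod 7: now compute (6/7).
Pull out 2: since 7 ≡ 7 (mod 8), (2/7) = +1.
Reciprocity: 3 ≡ 3 and 7 ≡ 3 (mod 4), so (3/7) = −(7/3).
Reduce top mod 3: now compute (1/3).
Reached (1/3) = 1. Collecting the sign flips along the way, the symbol is -1.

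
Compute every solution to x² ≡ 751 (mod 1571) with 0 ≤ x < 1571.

Since 1571 ≡ 3 (mod 4), a square root of 751 is 751^((1571+1)/4) = 751^393 mod 1571.
Repeated squaring: 751^2≡12, 751^4≡144, 751^8≡313, 751^16≡567, 751^32≡1005, 751^64≡1443, 751^128≡674, 751^256≡257 (mod 1571).
751^393 = 751^(256+128+8+1) ≡ 867 (mod 1571).
Check: 867² = 751689 ≡ 751 (mod 1571). The two roots are 704 and 867.

704, 867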